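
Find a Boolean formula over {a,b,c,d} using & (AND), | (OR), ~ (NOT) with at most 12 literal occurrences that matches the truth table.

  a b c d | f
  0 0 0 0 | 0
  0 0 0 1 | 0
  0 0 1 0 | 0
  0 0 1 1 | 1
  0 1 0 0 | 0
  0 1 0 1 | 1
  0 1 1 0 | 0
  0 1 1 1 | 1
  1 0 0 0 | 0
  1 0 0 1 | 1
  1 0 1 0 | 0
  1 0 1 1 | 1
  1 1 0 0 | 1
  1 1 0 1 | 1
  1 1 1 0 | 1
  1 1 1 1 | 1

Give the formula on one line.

((((c | a) | b) & (a | d)) & ((~a | d) | (~a | b)))

  (c | a) = 0011001111111111
  ((c | a) | b) = 0011111111111111
  (a | d) = 0101010111111111
  (((c | a) | b) & (a | d)) = 0001010111111111
  ~a = 1111111100000000
  (~a | d) = 1111111101010101
  (~a | b) = 1111111100001111
  ((~a | d) | (~a | b)) = 1111111101011111
  ((((c | a) | b) & (a | d)) & ((~a | d) | (~a | b))) = 0001010101011111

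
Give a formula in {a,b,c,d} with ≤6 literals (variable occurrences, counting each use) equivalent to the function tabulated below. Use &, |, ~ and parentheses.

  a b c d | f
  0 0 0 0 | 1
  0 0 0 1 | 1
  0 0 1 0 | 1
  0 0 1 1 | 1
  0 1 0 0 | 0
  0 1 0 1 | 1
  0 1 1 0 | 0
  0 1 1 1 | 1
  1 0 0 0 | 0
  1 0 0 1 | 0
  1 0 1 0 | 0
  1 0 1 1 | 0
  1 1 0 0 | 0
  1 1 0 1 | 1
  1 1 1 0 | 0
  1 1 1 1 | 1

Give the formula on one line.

  (b & d) = 0000010100000101
  ~a = 1111111100000000
  ~b = 1111000011110000
  (c | ~a) = 1111111100110011
  (~b & (c | ~a)) = 1111000000110000
  (~a & (~b & (c | ~a))) = 1111000000000000
  ((b & d) | (~a & (~b & (c | ~a)))) = 1111010100000101

((b & d) | (~a & (~b & (c | ~a))))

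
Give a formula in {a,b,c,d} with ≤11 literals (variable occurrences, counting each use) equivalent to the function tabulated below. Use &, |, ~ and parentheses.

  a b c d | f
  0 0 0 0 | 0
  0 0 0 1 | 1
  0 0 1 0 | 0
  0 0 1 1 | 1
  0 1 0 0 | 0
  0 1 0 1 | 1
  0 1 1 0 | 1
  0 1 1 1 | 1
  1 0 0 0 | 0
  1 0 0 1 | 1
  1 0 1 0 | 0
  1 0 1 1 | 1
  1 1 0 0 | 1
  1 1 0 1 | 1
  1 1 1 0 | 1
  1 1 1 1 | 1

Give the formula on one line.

  ~a = 1111111100000000
  ~b = 1111000011110000
  (~a | ~b) = 1111111111110000
  (d & (~a | ~b)) = 0101010101010000
  ~d = 1010101010101010
  ((d & (~a | ~b)) | ~d) = 1111111111111010
  (((d & (~a | ~b)) | ~d) & d) = 0101010101010000
  (b & a) = 0000000000001111
  ((((d & (~a | ~b)) | ~d) & d) | (b & a)) = 0101010101011111
  (c & b) = 0000001100000011
  (((((d & (~a | ~b)) | ~d) & d) | (b & a)) | (c & b)) = 0101011101011111

(((((d & (~a | ~b)) | ~d) & d) | (b & a)) | (c & b))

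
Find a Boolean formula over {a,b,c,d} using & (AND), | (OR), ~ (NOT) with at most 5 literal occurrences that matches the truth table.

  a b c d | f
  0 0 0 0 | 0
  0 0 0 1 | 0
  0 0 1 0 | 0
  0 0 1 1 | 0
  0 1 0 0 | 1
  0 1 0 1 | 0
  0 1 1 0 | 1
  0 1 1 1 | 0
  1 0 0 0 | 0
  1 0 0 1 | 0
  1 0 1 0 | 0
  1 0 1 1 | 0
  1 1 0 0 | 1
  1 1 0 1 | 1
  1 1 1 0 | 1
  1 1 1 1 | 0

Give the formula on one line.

(((a & ~c) & b) | (~d & b))

  ~c = 1100110011001100
  (a & ~c) = 0000000011001100
  ((a & ~c) & b) = 0000000000001100
  ~d = 1010101010101010
  (~d & b) = 0000101000001010
  (((a & ~c) & b) | (~d & b)) = 0000101000001110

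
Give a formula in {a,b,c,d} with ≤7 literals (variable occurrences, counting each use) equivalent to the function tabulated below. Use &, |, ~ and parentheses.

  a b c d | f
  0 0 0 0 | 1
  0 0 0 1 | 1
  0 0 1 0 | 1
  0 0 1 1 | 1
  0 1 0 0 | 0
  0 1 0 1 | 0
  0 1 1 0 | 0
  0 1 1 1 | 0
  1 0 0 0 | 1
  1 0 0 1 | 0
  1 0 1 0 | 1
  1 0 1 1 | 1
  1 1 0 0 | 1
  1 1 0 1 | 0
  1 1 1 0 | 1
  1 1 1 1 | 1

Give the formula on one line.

(((a & (b | d)) | ~b) & (~d | (c | ~a)))

  (b | d) = 0101111101011111
  (a & (b | d)) = 0000000001011111
  ~b = 1111000011110000
  ((a & (b | d)) | ~b) = 1111000011111111
  ~d = 1010101010101010
  ~a = 1111111100000000
  (c | ~a) = 1111111100110011
  (~d | (c | ~a)) = 1111111110111011
  (((a & (b | d)) | ~b) & (~d | (c | ~a))) = 1111000010111011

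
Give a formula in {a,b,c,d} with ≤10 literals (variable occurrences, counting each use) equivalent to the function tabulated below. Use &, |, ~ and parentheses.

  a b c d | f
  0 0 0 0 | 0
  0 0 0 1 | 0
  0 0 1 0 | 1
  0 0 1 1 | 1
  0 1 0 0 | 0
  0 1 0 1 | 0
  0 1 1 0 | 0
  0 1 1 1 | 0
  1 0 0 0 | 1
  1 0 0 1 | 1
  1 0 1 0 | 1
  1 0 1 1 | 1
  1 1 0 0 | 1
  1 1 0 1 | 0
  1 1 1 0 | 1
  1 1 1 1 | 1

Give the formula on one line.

  (c & a) = 0000000000110011
  ~d = 1010101010101010
  ((c & a) | ~d) = 1010101010111011
  (((c & a) | ~d) & a) = 0000000010111011
  ~b = 1111000011110000
  ((((c & a) | ~d) & a) | ~b) = 1111000011111011
  (a | c) = 0011001111111111
  (~d & b) = 0000101000001010
  ((a | c) | (~d & b)) = 0011101111111111
  (((((c & a) | ~d) & a) | ~b) & ((a | c) | (~d & b))) = 0011000011111011

(((((c & a) | ~d) & a) | ~b) & ((a | c) | (~d & b)))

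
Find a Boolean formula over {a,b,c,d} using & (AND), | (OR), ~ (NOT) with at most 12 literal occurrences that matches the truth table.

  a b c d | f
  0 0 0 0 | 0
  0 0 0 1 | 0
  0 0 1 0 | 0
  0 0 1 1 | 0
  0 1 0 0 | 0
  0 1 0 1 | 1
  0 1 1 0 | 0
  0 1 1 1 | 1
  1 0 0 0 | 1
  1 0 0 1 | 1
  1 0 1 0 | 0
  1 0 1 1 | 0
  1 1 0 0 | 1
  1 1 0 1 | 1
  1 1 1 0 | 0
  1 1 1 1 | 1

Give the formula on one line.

  ~c = 1100110011001100
  (a & ~c) = 0000000011001100
  (d | c) = 0111011101110111
  ~a = 1111111100000000
  ((d | c) & ~a) = 0111011100000000
  (c & a) = 0000000000110011
  (((d | c) & ~a) | (c & a)) = 0111011100110011
  (b & d) = 0000010100000101
  ((((d | c) & ~a) | (c & a)) & (b & d)) = 0000010100000001
  ((a & ~c) | ((((d | c) & ~a) | (c & a)) & (b & d))) = 0000010111001101

((a & ~c) | ((((d | c) & ~a) | (c & a)) & (b & d)))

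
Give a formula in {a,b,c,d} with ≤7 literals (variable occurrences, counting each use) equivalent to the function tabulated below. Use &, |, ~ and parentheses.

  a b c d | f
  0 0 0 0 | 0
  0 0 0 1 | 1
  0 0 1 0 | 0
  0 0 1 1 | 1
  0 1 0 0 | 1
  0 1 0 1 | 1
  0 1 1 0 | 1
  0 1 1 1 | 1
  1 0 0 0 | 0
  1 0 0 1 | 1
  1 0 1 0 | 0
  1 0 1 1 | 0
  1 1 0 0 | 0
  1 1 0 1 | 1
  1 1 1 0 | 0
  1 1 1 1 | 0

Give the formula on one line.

  ~c = 1100110011001100
  (~c & d) = 0100010001000100
  ~a = 1111111100000000
  (b | d) = 0101111101011111
  (a | (b | d)) = 0101111111111111
  (~a & (a | (b | d))) = 0101111100000000
  ((~c & d) | (~a & (a | (b | d)))) = 0101111101000100

((~c & d) | (~a & (a | (b | d))))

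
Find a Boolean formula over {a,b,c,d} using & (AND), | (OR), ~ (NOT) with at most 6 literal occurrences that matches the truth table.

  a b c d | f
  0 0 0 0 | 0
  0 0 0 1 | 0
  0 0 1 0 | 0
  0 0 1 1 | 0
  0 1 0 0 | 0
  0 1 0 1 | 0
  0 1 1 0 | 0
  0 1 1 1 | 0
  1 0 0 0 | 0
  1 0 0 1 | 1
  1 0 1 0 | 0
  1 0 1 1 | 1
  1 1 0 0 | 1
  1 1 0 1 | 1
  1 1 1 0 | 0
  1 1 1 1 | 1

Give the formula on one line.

  ~c = 1100110011001100
  (~c & b) = 0000110000001100
  ((~c & b) | d) = 0101110101011101
  (a & ((~c & b) | d)) = 0000000001011101

(a & ((~c & b) | d))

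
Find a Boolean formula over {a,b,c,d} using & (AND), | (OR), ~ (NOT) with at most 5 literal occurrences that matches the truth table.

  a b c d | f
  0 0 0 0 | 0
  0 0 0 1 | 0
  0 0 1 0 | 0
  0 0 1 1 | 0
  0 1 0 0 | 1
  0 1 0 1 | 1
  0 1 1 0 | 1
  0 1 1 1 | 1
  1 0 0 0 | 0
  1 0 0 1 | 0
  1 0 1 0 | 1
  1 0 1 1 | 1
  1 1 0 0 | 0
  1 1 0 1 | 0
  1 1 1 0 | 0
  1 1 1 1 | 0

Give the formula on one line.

((~a & b) | (c & (a & ~b)))

  ~a = 1111111100000000
  (~a & b) = 0000111100000000
  ~b = 1111000011110000
  (a & ~b) = 0000000011110000
  (c & (a & ~b)) = 0000000000110000
  ((~a & b) | (c & (a & ~b))) = 0000111100110000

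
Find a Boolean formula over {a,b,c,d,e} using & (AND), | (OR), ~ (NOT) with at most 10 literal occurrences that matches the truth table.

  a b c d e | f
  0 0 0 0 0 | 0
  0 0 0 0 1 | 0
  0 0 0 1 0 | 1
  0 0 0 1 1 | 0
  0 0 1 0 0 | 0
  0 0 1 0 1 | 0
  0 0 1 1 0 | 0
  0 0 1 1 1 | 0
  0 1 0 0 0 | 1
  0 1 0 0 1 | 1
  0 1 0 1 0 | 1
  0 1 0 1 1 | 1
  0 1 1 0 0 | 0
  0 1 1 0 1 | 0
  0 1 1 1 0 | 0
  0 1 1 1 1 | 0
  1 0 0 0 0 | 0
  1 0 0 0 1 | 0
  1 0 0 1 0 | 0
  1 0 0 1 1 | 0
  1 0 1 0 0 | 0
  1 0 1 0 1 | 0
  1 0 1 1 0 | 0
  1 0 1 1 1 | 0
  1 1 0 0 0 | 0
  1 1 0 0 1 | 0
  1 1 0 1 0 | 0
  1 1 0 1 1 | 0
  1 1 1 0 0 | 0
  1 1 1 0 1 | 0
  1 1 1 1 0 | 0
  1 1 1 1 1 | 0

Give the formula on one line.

  ~e = 10101010101010101010101010101010
  (a | ~e) = 10101010101010101111111111111111
  ((a | ~e) & d) = 00100010001000100011001100110011
  ~c = 11110000111100001111000011110000
  (b & ~c) = 00000000111100000000000011110000
  (((a | ~e) & d) | (b & ~c)) = 00100010111100100011001111110011
  ~a = 11111111111111110000000000000000
  (~e | b) = 10101010111111111010101011111111
  (~a & (~e | b)) = 10101010111111110000000000000000
  ((~a & (~e | b)) & ~c) = 10100000111100000000000000000000
  ((((a | ~e) & d) | (b & ~c)) & ((~a & (~e | b)) & ~c)) = 00100000111100000000000000000000

((((a | ~e) & d) | (b & ~c)) & ((~a & (~e | b)) & ~c))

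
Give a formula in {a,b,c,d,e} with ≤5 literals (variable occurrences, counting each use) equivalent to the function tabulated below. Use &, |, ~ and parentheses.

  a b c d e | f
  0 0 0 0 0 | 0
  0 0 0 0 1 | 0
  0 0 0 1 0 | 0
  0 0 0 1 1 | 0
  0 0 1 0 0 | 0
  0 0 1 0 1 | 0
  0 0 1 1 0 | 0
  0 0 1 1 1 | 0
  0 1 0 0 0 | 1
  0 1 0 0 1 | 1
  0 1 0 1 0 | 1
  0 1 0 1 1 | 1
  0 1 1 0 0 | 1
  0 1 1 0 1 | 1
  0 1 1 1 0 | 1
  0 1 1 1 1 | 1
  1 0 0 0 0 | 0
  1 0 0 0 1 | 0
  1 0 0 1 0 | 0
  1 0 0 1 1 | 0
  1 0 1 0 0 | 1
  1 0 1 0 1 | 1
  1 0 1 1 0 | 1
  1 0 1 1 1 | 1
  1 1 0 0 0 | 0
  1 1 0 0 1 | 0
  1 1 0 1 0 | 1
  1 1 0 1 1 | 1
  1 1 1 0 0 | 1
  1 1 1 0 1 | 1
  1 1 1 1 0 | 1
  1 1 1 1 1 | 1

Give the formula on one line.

  ~a = 11111111111111110000000000000000
  (~a | d) = 11111111111111110011001100110011
  ((~a | d) & b) = 00000000111111110000000000110011
  (c & a) = 00000000000000000000111100001111
  (((~a | d) & b) | (c & a)) = 00000000111111110000111100111111

(((~a | d) & b) | (c & a))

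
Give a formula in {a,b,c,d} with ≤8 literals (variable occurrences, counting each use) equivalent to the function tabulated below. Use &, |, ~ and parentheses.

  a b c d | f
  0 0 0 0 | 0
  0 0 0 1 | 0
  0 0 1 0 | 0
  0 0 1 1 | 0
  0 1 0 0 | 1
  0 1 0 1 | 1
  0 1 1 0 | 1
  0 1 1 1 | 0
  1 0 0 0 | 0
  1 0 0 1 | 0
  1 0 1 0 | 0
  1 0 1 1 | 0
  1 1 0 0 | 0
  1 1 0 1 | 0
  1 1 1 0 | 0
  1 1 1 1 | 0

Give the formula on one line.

  ~a = 1111111100000000
  ~d = 1010101010101010
  (~d & b) = 0000101000001010
  ~c = 1100110011001100
  (~c & b) = 0000110000001100
  ((~d & b) | (~c & b)) = 0000111000001110
  (~a & ((~d & b) | (~c & b))) = 0000111000000000

(~a & ((~d & b) | (~c & b)))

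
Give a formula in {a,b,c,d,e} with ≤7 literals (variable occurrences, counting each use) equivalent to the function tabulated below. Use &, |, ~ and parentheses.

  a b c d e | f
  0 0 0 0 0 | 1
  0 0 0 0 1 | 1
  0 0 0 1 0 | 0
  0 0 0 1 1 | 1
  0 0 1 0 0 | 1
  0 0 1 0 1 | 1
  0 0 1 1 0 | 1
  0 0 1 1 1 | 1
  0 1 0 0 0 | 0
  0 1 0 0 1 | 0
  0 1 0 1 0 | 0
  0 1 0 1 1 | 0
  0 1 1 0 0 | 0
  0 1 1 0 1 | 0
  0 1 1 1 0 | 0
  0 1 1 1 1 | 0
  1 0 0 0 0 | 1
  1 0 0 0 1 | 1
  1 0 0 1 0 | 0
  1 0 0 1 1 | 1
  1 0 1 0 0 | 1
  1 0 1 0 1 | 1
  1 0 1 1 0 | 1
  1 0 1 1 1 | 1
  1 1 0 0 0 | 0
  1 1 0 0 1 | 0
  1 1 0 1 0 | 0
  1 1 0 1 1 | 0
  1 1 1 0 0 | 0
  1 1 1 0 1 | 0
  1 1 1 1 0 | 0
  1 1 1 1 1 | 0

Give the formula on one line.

  ~b = 11111111000000001111111100000000
  ~d = 11001100110011001100110011001100
  (~d | e) = 11011101110111011101110111011101
  ((~d | e) | c) = 11011111110111111101111111011111
  (~b & ((~d | e) | c)) = 11011111000000001101111100000000

(~b & ((~d | e) | c))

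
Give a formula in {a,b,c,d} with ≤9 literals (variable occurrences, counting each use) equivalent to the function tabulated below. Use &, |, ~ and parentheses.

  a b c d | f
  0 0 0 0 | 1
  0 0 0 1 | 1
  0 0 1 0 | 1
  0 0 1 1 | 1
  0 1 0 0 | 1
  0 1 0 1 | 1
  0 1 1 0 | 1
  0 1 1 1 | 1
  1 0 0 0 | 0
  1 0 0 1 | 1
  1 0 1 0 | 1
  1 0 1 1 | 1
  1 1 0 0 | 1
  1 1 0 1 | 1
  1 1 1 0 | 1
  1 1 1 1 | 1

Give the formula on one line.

  ~c = 1100110011001100
  (d & ~c) = 0100010001000100
  ((d & ~c) | b) = 0100111101001111
  (c | d) = 0111011101110111
  (((d & ~c) | b) | (c | d)) = 0111111101111111
  ~a = 1111111100000000
  ((((d & ~c) | b) | (c | d)) | ~a) = 1111111101111111

((((d & ~c) | b) | (c | d)) | ~a)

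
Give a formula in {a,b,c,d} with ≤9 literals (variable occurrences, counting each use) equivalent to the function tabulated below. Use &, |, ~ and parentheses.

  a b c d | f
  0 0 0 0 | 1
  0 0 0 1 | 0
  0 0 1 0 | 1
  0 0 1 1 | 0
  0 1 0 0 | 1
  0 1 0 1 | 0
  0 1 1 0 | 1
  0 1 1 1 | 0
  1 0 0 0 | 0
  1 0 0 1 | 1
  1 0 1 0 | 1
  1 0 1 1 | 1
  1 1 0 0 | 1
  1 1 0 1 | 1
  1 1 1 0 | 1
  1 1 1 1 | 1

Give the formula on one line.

(((b | d) & a) | ((~a & ~d) | (((d | b) | c) & ~d)))

  (b | d) = 0101111101011111
  ((b | d) & a) = 0000000001011111
  ~a = 1111111100000000
  ~d = 1010101010101010
  (~a & ~d) = 1010101000000000
  (d | b) = 0101111101011111
  ((d | b) | c) = 0111111101111111
  (((d | b) | c) & ~d) = 0010101000101010
  ((~a & ~d) | (((d | b) | c) & ~d)) = 1010101000101010
  (((b | d) & a) | ((~a & ~d) | (((d | b) | c) & ~d))) = 1010101001111111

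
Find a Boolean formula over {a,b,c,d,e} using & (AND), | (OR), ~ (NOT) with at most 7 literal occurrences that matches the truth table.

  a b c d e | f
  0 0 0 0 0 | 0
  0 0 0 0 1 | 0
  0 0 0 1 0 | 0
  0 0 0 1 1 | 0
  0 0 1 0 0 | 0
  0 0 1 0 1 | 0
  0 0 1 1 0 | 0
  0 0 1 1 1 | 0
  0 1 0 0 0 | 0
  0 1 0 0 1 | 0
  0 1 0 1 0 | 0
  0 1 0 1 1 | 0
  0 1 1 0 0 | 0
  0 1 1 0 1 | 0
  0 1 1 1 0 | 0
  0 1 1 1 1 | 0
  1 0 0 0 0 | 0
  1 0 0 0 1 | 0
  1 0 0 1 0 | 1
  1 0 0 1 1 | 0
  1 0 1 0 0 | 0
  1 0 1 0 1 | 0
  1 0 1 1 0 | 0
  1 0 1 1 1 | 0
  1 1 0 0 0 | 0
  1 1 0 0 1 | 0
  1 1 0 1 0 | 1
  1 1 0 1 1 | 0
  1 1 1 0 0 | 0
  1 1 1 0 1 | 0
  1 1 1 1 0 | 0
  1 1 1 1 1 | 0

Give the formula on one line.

((a & (d & ~e)) & ~c)

  ~e = 10101010101010101010101010101010
  (d & ~e) = 00100010001000100010001000100010
  (a & (d & ~e)) = 00000000000000000010001000100010
  ~c = 11110000111100001111000011110000
  ((a & (d & ~e)) & ~c) = 00000000000000000010000000100000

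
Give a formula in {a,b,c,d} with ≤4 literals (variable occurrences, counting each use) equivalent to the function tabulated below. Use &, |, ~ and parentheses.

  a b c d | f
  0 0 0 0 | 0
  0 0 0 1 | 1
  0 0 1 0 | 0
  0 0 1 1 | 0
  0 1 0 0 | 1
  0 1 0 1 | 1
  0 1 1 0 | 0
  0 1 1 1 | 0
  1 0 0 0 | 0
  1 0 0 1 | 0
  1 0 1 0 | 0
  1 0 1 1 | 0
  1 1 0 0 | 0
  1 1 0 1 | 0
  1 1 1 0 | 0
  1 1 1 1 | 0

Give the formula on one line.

  ~a = 1111111100000000
  ~c = 1100110011001100
  (~a & ~c) = 1100110000000000
  (d | b) = 0101111101011111
  ((~a & ~c) & (d | b)) = 0100110000000000

((~a & ~c) & (d | b))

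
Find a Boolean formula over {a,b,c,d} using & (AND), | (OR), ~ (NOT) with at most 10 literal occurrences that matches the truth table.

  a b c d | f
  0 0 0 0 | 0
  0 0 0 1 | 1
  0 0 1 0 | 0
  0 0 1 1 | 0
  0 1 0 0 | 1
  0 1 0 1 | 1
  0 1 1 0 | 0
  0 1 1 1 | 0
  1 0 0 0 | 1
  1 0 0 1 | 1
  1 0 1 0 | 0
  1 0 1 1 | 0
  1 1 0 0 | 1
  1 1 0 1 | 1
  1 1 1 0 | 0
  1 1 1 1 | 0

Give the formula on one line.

  ~c = 1100110011001100
  ~a = 1111111100000000
  (c | ~a) = 1111111100110011
  ((c | ~a) & b) = 0000111100000011
  (((c | ~a) & b) | d) = 0101111101010111
  (~c & a) = 0000000011001100
  ((((c | ~a) & b) | d) | (~c & a)) = 0101111111011111
  (~c & ((((c | ~a) & b) | d) | (~c & a))) = 0100110011001100

(~c & ((((c | ~a) & b) | d) | (~c & a)))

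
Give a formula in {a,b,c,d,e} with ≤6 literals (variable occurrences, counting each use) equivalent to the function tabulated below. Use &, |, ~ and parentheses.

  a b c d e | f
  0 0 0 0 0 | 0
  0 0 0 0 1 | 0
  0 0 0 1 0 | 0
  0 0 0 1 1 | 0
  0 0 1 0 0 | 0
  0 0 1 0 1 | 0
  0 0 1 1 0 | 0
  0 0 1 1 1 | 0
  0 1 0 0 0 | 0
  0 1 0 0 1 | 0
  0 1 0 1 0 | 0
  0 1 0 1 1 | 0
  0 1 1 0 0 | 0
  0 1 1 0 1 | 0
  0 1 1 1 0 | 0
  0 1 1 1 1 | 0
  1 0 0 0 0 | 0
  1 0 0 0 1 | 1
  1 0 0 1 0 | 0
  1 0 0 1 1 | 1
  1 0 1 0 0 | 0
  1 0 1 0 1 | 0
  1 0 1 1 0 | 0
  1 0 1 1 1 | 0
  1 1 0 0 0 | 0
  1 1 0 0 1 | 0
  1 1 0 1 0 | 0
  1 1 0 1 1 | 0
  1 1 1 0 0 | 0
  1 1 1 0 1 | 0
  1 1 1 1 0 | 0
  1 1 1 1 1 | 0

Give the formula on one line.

(e & ((~c & ~b) & a))

  ~c = 11110000111100001111000011110000
  ~b = 11111111000000001111111100000000
  (~c & ~b) = 11110000000000001111000000000000
  ((~c & ~b) & a) = 00000000000000001111000000000000
  (e & ((~c & ~b) & a)) = 00000000000000000101000000000000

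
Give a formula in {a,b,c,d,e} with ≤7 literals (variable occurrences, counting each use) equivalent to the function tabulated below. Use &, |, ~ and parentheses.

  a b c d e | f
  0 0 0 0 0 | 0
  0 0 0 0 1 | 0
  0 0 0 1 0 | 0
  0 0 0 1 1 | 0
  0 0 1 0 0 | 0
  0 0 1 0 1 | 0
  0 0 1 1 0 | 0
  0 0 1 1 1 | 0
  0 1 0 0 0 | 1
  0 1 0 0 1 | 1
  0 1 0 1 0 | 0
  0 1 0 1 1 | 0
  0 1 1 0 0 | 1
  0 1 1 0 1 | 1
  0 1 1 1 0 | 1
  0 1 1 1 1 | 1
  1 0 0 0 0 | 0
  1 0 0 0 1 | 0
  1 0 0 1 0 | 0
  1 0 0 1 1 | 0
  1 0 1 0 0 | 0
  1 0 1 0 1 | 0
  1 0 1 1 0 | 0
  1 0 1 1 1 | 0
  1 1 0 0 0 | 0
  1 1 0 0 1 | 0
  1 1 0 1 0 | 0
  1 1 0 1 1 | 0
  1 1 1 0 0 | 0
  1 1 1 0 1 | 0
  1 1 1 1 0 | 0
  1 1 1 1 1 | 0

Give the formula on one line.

(~a & (b & (c | ~d)))

  ~a = 11111111111111110000000000000000
  ~d = 11001100110011001100110011001100
  (c | ~d) = 11001111110011111100111111001111
  (b & (c | ~d)) = 00000000110011110000000011001111
  (~a & (b & (c | ~d))) = 00000000110011110000000000000000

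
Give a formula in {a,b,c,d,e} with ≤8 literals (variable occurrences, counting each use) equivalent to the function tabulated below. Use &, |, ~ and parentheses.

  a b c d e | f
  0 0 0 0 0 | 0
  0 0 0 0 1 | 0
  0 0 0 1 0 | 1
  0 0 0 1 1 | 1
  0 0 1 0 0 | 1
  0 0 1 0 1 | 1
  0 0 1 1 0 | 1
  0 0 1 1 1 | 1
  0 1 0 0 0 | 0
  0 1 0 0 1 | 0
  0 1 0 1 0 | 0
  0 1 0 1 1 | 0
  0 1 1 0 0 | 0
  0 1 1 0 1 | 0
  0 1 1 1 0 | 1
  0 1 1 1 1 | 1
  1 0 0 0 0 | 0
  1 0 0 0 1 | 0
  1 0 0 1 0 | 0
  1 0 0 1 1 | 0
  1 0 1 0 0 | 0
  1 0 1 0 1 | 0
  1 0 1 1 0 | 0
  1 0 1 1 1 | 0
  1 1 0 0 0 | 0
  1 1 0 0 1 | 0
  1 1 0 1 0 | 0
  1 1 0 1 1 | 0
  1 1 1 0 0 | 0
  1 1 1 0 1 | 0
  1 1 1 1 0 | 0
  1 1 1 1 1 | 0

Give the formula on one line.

(((d & ~b) | ((~b | d) & c)) & ~a)

  ~b = 11111111000000001111111100000000
  (d & ~b) = 00110011000000000011001100000000
  (~b | d) = 11111111001100111111111100110011
  ((~b | d) & c) = 00001111000000110000111100000011
  ((d & ~b) | ((~b | d) & c)) = 00111111000000110011111100000011
  ~a = 11111111111111110000000000000000
  (((d & ~b) | ((~b | d) & c)) & ~a) = 00111111000000110000000000000000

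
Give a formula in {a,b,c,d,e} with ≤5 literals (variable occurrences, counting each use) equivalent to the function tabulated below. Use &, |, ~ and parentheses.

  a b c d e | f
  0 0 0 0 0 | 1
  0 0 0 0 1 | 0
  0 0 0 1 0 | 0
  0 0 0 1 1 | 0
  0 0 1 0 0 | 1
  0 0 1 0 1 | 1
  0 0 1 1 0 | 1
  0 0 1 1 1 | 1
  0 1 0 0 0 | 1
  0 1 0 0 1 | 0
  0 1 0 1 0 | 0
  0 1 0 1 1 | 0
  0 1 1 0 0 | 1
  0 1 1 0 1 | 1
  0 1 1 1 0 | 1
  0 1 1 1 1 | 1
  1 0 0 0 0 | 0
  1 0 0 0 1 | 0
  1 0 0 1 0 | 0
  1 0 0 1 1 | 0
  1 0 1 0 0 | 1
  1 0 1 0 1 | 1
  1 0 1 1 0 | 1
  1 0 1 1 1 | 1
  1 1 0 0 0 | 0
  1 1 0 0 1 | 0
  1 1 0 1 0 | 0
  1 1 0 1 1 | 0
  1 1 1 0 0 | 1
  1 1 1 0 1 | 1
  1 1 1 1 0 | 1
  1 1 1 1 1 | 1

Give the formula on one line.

  ~e = 10101010101010101010101010101010
  ~d = 11001100110011001100110011001100
  ~a = 11111111111111110000000000000000
  (c | ~a) = 11111111111111110000111100001111
  (~d & (c | ~a)) = 11001100110011000000110000001100
  (~e & (~d & (c | ~a))) = 10001000100010000000100000001000
  (c | (~e & (~d & (c | ~a)))) = 10001111100011110000111100001111

(c | (~e & (~d & (c | ~a))))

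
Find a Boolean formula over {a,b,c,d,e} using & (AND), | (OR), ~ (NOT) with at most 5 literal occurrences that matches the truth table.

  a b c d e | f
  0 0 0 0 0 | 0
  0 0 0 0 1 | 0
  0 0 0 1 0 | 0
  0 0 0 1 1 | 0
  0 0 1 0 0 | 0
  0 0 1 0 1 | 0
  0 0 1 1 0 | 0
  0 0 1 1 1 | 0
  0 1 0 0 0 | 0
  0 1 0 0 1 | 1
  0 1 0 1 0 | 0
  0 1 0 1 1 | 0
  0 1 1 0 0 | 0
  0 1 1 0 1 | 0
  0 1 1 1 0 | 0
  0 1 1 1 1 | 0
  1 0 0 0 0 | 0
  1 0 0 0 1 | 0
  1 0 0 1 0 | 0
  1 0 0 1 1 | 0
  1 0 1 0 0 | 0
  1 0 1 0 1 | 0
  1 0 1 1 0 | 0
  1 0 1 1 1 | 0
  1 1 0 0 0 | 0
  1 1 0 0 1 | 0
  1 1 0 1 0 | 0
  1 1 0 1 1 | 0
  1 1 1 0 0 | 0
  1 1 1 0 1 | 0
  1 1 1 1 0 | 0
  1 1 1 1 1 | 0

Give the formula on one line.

((~d & ~a) & ((~c & b) & e))

  ~d = 11001100110011001100110011001100
  ~a = 11111111111111110000000000000000
  (~d & ~a) = 11001100110011000000000000000000
  ~c = 11110000111100001111000011110000
  (~c & b) = 00000000111100000000000011110000
  ((~c & b) & e) = 00000000010100000000000001010000
  ((~d & ~a) & ((~c & b) & e)) = 00000000010000000000000000000000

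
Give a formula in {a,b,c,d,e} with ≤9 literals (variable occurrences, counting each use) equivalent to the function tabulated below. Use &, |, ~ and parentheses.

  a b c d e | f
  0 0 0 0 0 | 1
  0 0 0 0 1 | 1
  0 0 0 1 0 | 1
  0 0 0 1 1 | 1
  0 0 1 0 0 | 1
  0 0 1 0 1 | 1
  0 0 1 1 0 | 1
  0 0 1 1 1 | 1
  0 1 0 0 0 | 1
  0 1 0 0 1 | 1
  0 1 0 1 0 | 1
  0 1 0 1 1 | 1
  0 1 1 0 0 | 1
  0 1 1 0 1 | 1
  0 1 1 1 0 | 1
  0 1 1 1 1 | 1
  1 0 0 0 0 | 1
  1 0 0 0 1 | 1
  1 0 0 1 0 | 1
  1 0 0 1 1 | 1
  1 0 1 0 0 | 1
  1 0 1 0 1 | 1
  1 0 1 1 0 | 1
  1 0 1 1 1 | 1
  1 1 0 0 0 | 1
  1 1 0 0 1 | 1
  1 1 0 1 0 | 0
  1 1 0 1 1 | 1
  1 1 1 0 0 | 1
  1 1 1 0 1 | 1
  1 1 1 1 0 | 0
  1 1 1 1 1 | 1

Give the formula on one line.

  ~d = 11001100110011001100110011001100
  ~b = 11111111000000001111111100000000
  (~d | ~b) = 11111111110011001111111111001100
  ((~d | ~b) | e) = 11111111110111011111111111011101
  ~e = 10101010101010101010101010101010
  ~a = 11111111111111110000000000000000
  (b & ~a) = 00000000111111110000000000000000
  (~e & (b & ~a)) = 00000000101010100000000000000000
  (((~d | ~b) | e) | (~e & (b & ~a))) = 11111111111111111111111111011101

(((~d | ~b) | e) | (~e & (b & ~a)))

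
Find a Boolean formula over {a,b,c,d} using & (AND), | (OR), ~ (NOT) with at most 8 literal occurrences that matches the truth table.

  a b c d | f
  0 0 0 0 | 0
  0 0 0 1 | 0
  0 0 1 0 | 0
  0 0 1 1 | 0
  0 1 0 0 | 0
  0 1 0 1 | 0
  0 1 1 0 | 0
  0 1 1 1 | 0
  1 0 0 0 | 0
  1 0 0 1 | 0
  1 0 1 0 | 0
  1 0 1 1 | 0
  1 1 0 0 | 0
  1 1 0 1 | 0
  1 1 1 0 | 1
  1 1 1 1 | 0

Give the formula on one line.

((c & ~d) & (b & (((d | a) & (~d | ~b)) | d)))

  ~d = 1010101010101010
  (c & ~d) = 0010001000100010
  (d | a) = 0101010111111111
  ~b = 1111000011110000
  (~d | ~b) = 1111101011111010
  ((d | a) & (~d | ~b)) = 0101000011111010
  (((d | a) & (~d | ~b)) | d) = 0101010111111111
  (b & (((d | a) & (~d | ~b)) | d)) = 0000010100001111
  ((c & ~d) & (b & (((d | a) & (~d | ~b)) | d))) = 0000000000000010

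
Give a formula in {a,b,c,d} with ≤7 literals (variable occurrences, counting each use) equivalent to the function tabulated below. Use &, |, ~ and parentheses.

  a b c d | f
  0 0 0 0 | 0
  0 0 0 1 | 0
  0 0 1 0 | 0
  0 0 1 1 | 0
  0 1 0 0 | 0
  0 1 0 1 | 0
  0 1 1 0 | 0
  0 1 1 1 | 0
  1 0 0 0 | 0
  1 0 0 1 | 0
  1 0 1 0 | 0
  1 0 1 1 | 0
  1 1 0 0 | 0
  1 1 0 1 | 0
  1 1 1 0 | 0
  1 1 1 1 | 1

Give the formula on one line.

  (a & d) = 0000000001010101
  (b & (a & d)) = 0000000000000101
  (c & (b & (a & d))) = 0000000000000001

(c & (b & (a & d)))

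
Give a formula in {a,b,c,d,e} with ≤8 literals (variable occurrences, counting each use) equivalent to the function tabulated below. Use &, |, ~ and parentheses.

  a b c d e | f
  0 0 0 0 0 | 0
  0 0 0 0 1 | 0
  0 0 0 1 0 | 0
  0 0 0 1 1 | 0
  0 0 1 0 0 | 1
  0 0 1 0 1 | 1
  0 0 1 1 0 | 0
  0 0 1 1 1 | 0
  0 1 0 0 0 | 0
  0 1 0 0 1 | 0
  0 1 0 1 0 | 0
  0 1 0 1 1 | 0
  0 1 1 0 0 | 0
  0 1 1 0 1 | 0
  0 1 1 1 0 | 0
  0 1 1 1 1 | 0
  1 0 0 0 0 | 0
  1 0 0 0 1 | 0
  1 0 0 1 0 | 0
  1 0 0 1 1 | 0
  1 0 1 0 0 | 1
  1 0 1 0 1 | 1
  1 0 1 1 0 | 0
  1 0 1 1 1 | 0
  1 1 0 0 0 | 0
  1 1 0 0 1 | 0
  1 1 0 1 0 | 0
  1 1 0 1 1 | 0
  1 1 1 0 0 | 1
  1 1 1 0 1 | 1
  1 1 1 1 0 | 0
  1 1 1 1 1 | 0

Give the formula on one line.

  ~b = 11111111000000001111111100000000
  (~b | a) = 11111111000000001111111111111111
  ((~b | a) & c) = 00001111000000000000111100001111
  ~d = 11001100110011001100110011001100
  (c | a) = 00001111000011111111111111111111
  (~d & (c | a)) = 00001100000011001100110011001100
  ~c = 11110000111100001111000011110000
  (~d & ~c) = 11000000110000001100000011000000
  ((~d & (c | a)) | (~d & ~c)) = 11001100110011001100110011001100
  (((~b | a) & c) & ((~d & (c | a)) | (~d & ~c))) = 00001100000000000000110000001100

(((~b | a) & c) & ((~d & (c | a)) | (~d & ~c)))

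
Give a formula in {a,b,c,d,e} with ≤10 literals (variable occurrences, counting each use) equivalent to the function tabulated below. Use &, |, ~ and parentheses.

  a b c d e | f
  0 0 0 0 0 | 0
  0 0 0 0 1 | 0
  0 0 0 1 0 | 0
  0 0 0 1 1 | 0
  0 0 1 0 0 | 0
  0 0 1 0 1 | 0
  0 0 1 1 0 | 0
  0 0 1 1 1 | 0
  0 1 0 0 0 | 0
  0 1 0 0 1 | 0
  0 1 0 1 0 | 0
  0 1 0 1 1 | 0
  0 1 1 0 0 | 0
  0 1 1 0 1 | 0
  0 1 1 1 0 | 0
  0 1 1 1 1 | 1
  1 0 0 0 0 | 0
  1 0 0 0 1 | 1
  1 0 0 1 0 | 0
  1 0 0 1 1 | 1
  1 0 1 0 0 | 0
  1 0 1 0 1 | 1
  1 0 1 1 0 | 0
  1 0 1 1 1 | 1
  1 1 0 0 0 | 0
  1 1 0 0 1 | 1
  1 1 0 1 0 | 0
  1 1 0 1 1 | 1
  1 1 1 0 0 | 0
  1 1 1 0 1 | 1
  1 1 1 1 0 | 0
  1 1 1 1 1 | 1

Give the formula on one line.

  (e & a) = 00000000000000000101010101010101
  (b & e) = 00000000010101010000000001010101
  (d & e) = 00010001000100010001000100010001
  (d & c) = 00000011000000110000001100000011
  ((d & e) & (d & c)) = 00000001000000010000000100000001
  ~e = 10101010101010101010101010101010
  (((d & e) & (d & c)) | ~e) = 10101011101010111010101110101011
  ((b & e) & (((d & e) & (d & c)) | ~e)) = 00000000000000010000000000000001
  ((e & a) | ((b & e) & (((d & e) & (d & c)) | ~e))) = 00000000000000010101010101010101

((e & a) | ((b & e) & (((d & e) & (d & c)) | ~e)))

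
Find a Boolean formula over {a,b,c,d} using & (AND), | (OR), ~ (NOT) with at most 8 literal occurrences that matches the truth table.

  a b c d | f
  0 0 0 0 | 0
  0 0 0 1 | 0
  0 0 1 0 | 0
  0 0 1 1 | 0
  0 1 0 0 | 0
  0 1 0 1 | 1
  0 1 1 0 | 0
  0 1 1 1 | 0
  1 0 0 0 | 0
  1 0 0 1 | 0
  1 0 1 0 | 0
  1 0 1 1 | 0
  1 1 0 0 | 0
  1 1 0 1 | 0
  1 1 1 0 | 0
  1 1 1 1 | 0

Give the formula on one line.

  ~d = 1010101010101010
  (b | ~d) = 1010111110101111
  ~a = 1111111100000000
  ~c = 1100110011001100
  (d | c) = 0111011101110111
  (~c & (d | c)) = 0100010001000100
  (~a & (~c & (d | c))) = 0100010000000000
  ((b | ~d) & (~a & (~c & (d | c)))) = 0000010000000000

((b | ~d) & (~a & (~c & (d | c))))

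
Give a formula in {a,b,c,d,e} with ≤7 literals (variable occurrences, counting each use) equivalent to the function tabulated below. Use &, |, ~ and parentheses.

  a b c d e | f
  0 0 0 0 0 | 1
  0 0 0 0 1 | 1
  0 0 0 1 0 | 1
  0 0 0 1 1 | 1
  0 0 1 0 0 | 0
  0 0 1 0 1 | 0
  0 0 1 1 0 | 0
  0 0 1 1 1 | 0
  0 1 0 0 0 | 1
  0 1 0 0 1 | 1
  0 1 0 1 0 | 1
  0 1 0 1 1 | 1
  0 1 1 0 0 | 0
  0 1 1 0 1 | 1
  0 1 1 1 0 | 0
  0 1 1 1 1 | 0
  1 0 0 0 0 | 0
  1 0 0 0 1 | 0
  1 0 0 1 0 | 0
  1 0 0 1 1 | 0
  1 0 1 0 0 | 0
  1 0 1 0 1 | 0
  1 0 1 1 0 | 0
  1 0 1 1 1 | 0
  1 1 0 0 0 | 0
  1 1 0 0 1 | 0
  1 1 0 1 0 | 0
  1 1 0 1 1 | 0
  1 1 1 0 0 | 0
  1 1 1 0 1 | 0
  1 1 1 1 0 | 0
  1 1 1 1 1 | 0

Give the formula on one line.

(~a & (((b & ~d) | ~c) & (~c | (e | a))))

  ~a = 11111111111111110000000000000000
  ~d = 11001100110011001100110011001100
  (b & ~d) = 00000000110011000000000011001100
  ~c = 11110000111100001111000011110000
  ((b & ~d) | ~c) = 11110000111111001111000011111100
  (e | a) = 01010101010101011111111111111111
  (~c | (e | a)) = 11110101111101011111111111111111
  (((b & ~d) | ~c) & (~c | (e | a))) = 11110000111101001111000011111100
  (~a & (((b & ~d) | ~c) & (~c | (e | a)))) = 11110000111101000000000000000000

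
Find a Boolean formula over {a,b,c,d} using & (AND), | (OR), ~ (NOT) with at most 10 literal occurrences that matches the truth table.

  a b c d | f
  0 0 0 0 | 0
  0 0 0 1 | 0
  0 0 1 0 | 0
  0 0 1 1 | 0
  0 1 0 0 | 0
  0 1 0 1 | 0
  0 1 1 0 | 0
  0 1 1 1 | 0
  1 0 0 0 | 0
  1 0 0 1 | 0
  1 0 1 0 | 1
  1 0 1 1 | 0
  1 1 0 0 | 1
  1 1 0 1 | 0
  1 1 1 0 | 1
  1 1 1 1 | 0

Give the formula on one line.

  ~d = 1010101010101010
  (a & ~d) = 0000000010101010
  ~a = 1111111100000000
  ~c = 1100110011001100
  (~a & ~c) = 1100110000000000
  ~b = 1111000011110000
  (~b & ~a) = 1111000000000000
  ((~a & ~c) & (~b & ~a)) = 1100000000000000
  ((a & ~d) | ((~a & ~c) & (~b & ~a))) = 1100000010101010
  (b | c) = 0011111100111111
  ((b | c) & a) = 0000000000111111
  (((a & ~d) | ((~a & ~c) & (~b & ~a))) & ((b | c) & a)) = 0000000000101010

(((a & ~d) | ((~a & ~c) & (~b & ~a))) & ((b | c) & a))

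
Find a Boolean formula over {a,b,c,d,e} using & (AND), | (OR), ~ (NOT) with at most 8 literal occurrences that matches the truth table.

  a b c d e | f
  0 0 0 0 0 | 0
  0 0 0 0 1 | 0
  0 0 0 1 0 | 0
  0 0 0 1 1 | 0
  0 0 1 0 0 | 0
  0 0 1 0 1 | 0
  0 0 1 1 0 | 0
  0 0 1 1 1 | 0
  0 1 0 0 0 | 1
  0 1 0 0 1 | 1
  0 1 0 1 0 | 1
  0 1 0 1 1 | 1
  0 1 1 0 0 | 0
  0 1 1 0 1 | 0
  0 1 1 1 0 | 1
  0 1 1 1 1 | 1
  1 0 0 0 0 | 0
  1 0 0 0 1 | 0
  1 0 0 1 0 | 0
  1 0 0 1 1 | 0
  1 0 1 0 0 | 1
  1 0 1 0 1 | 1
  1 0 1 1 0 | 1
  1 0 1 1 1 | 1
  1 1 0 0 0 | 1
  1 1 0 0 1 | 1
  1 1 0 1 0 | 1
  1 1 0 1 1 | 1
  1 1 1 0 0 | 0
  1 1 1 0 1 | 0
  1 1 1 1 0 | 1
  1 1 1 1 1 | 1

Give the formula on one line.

((((a | b) & c) & ~b) | (b & (d | ~c)))

  (a | b) = 00000000111111111111111111111111
  ((a | b) & c) = 00000000000011110000111100001111
  ~b = 11111111000000001111111100000000
  (((a | b) & c) & ~b) = 00000000000000000000111100000000
  ~c = 11110000111100001111000011110000
  (d | ~c) = 11110011111100111111001111110011
  (b & (d | ~c)) = 00000000111100110000000011110011
  ((((a | b) & c) & ~b) | (b & (d | ~c))) = 00000000111100110000111111110011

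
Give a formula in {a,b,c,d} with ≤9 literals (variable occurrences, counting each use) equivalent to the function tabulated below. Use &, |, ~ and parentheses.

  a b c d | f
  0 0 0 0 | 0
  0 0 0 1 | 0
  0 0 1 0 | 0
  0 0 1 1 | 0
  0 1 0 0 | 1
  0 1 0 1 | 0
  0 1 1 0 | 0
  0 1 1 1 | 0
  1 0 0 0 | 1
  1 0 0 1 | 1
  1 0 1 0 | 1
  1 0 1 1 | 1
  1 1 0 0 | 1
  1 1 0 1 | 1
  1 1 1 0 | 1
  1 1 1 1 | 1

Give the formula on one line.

  ~b = 1111000011110000
  ~d = 1010101010101010
  ~c = 1100110011001100
  (~d & ~c) = 1000100010001000
  (~b | (~d & ~c)) = 1111100011111000
  ((~b | (~d & ~c)) & ~d) = 1010100010101000
  (((~b | (~d & ~c)) & ~d) & b) = 0000100000001000
  (a | (((~b | (~d & ~c)) & ~d) & b)) = 0000100011111111

(a | (((~b | (~d & ~c)) & ~d) & b))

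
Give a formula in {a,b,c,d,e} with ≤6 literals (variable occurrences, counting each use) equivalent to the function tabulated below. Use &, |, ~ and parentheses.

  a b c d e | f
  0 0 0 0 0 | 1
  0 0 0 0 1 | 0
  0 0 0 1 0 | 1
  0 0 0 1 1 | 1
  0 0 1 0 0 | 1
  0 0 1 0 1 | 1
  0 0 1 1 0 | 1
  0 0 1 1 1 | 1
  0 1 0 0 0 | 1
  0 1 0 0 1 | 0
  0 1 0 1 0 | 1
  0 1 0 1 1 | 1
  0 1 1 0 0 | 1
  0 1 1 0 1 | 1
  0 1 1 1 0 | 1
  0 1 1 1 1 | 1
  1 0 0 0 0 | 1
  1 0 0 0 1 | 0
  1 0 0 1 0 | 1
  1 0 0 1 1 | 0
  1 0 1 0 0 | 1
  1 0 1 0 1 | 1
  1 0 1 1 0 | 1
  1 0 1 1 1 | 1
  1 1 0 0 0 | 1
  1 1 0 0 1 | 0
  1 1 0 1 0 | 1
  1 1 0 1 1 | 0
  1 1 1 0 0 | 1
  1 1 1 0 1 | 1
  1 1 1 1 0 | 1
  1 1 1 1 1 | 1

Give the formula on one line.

(((~a & d) | ~e) | c)

  ~a = 11111111111111110000000000000000
  (~a & d) = 00110011001100110000000000000000
  ~e = 10101010101010101010101010101010
  ((~a & d) | ~e) = 10111011101110111010101010101010
  (((~a & d) | ~e) | c) = 10111111101111111010111110101111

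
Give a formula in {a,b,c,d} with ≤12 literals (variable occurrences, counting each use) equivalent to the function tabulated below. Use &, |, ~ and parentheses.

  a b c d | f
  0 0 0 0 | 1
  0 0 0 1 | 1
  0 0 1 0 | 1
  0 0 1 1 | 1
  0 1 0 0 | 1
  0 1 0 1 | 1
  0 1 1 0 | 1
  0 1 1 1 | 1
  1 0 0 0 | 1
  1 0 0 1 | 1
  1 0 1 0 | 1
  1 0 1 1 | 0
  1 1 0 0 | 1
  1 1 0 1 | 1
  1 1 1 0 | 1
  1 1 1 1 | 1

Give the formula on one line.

  ~a = 1111111100000000
  ~b = 1111000011110000
  ~d = 1010101010101010
  (~b & ~d) = 1010000010100000
  ((~b & ~d) | b) = 1010111110101111
  (~a | ((~b & ~d) | b)) = 1111111110101111
  (c | ~a) = 1111111100110011
  ((~a | ((~b & ~d) | b)) & (c | ~a)) = 1111111100100011
  ~c = 1100110011001100
  (~b | a) = 1111000011111111
  (~c & (~b | a)) = 1100000011001100
  (((~a | ((~b & ~d) | b)) & (c | ~a)) | (~c & (~b | a))) = 1111111111101111

(((~a | ((~b & ~d) | b)) & (c | ~a)) | (~c & (~b | a)))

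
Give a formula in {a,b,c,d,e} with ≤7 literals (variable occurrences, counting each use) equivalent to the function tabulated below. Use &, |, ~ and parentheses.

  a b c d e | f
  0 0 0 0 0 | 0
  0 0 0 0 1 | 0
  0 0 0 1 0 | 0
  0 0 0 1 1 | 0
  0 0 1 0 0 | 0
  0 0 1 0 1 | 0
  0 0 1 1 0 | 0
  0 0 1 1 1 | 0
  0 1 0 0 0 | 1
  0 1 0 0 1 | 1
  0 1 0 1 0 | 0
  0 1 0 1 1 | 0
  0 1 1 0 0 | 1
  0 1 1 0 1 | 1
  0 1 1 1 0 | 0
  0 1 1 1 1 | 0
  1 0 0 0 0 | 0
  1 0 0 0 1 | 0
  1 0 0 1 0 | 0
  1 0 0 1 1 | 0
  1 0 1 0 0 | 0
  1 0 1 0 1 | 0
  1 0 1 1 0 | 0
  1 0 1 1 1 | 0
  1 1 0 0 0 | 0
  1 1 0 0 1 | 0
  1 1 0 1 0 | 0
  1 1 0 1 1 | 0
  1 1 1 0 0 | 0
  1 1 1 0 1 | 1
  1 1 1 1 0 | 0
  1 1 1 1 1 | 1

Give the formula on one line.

  ~a = 11111111111111110000000000000000
  ~d = 11001100110011001100110011001100
  (~a & ~d) = 11001100110011000000000000000000
  ~b = 11111111000000001111111100000000
  ((~a & ~d) | ~b) = 11111111110011001111111100000000
  (c & a) = 00000000000000000000111100001111
  ((c & a) & e) = 00000000000000000000010100000101
  (((~a & ~d) | ~b) | ((c & a) & e)) = 11111111110011001111111100000101
  ((((~a & ~d) | ~b) | ((c & a) & e)) & b) = 00000000110011000000000000000101

((((~a & ~d) | ~b) | ((c & a) & e)) & b)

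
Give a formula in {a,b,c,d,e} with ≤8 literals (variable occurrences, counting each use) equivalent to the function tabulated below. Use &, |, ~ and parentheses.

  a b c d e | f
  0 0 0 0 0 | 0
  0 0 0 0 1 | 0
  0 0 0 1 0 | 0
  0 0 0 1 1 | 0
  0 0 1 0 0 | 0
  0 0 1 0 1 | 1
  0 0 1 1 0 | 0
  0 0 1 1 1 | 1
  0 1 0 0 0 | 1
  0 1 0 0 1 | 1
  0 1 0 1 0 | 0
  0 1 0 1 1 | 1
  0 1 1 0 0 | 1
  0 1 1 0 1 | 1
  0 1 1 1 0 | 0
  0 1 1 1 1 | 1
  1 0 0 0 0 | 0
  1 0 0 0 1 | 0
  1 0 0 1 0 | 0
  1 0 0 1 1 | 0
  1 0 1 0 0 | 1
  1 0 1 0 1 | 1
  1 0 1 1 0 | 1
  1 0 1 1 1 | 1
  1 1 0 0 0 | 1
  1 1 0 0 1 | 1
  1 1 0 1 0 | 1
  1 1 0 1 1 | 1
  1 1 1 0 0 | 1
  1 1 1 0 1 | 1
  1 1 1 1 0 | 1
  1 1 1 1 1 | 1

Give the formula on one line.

  ~d = 11001100110011001100110011001100
  (~d & b) = 00000000110011000000000011001100
  (c | b) = 00001111111111110000111111111111
  (e | a) = 01010101010101011111111111111111
  ((c | b) & (e | a)) = 00000101010101010000111111111111
  ((~d & b) | ((c | b) & (e | a))) = 00000101110111010000111111111111

((~d & b) | ((c | b) & (e | a)))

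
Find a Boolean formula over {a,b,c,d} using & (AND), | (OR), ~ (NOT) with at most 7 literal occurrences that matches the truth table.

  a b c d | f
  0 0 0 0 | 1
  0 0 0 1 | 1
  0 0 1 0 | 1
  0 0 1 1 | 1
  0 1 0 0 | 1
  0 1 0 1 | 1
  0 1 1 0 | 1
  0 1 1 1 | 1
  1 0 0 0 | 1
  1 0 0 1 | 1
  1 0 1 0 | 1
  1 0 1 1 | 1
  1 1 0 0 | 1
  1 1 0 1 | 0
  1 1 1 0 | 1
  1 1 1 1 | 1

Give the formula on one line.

  ~b = 1111000011110000
  ~d = 1010101010101010
  (~d | c) = 1011101110111011
  (~b | (~d | c)) = 1111101111111011
  ~a = 1111111100000000
  ((~b | (~d | c)) | ~a) = 1111111111111011

((~b | (~d | c)) | ~a)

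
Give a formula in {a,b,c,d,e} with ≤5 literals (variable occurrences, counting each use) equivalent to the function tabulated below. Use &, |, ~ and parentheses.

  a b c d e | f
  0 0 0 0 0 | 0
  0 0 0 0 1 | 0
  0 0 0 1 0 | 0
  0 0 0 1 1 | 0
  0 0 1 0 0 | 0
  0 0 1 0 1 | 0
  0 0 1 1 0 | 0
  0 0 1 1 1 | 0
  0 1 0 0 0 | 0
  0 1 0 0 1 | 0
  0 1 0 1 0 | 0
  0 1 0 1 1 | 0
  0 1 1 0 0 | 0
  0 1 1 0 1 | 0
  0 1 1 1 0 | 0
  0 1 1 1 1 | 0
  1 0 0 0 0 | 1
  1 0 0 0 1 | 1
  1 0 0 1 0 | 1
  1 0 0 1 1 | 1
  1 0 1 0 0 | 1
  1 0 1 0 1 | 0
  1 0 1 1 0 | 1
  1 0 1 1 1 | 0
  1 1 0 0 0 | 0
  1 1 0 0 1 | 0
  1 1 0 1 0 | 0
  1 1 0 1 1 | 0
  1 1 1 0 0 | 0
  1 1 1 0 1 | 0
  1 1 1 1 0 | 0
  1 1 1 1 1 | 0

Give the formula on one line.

  ~b = 11111111000000001111111100000000
  ~e = 10101010101010101010101010101010
  ~c = 11110000111100001111000011110000
  (~c | b) = 11110000111111111111000011111111
  (~e | (~c | b)) = 11111010111111111111101011111111
  (~b & (~e | (~c | b))) = 11111010000000001111101000000000
  ((~b & (~e | (~c | b))) & a) = 00000000000000001111101000000000

((~b & (~e | (~c | b))) & a)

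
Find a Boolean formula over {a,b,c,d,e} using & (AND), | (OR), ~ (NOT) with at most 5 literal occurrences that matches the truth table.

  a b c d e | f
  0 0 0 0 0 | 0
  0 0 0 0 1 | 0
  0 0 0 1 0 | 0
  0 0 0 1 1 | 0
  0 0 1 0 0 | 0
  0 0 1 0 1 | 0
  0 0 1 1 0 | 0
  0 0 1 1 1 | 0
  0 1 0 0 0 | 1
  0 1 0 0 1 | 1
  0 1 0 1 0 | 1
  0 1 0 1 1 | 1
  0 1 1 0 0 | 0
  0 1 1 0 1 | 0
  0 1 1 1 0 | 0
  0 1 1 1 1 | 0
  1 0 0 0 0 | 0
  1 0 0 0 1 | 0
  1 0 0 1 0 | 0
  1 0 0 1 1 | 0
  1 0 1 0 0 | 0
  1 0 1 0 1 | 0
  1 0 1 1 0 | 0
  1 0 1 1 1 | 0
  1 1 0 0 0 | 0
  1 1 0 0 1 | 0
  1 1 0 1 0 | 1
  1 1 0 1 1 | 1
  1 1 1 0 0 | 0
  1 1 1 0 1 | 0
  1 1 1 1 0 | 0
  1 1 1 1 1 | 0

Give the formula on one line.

  ~c = 11110000111100001111000011110000
  (~c & b) = 00000000111100000000000011110000
  (~c & d) = 00110000001100000011000000110000
  ~a = 11111111111111110000000000000000
  ((~c & d) | ~a) = 11111111111111110011000000110000
  ((~c & b) & ((~c & d) | ~a)) = 00000000111100000000000000110000

((~c & b) & ((~c & d) | ~a))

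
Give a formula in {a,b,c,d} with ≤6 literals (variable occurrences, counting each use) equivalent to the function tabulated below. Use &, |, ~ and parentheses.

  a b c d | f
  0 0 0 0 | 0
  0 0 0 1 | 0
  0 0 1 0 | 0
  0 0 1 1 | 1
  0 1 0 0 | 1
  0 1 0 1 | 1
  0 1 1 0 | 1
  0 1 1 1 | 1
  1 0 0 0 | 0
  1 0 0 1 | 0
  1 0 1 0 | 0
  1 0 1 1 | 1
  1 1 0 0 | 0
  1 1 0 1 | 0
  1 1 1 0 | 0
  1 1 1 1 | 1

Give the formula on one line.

  ~a = 1111111100000000
  (b & ~a) = 0000111100000000
  (c & d) = 0001000100010001
  ((b & ~a) | (c & d)) = 0001111100010001

((b & ~a) | (c & d))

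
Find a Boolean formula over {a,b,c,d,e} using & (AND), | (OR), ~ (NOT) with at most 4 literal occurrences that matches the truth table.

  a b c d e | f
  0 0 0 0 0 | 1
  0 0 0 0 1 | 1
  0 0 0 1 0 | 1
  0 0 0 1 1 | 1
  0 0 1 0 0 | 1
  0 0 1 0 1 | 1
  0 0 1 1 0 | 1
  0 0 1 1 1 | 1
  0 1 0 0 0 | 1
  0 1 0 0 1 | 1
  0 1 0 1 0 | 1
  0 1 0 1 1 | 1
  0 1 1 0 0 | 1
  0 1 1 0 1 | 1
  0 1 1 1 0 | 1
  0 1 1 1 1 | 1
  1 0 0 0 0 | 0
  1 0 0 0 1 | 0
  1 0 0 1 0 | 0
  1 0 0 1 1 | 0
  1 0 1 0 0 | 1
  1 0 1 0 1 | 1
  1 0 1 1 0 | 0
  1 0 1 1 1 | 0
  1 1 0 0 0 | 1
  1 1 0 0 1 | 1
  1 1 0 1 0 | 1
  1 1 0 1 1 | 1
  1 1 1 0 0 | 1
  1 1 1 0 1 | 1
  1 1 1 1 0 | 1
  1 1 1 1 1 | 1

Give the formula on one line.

((~d & c) | (b | ~a))

  ~d = 11001100110011001100110011001100
  (~d & c) = 00001100000011000000110000001100
  ~a = 11111111111111110000000000000000
  (b | ~a) = 11111111111111110000000011111111
  ((~d & c) | (b | ~a)) = 11111111111111110000110011111111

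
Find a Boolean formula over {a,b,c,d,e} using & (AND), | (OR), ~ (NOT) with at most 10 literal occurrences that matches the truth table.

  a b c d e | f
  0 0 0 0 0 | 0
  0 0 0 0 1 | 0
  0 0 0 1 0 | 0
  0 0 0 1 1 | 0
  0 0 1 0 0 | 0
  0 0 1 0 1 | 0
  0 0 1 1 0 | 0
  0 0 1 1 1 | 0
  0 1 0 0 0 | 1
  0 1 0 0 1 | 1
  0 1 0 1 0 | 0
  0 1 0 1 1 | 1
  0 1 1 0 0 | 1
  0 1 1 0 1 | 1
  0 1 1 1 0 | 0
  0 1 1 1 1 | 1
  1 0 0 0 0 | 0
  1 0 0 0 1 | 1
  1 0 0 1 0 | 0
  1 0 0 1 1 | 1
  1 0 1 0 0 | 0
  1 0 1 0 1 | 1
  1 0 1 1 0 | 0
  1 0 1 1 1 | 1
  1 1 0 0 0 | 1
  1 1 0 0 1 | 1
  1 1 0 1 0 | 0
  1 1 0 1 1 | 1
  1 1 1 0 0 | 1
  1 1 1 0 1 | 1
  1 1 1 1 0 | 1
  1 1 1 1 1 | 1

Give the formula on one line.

(((~d | e) | (c & a)) & ((a & e) | b))

  ~d = 11001100110011001100110011001100
  (~d | e) = 11011101110111011101110111011101
  (c & a) = 00000000000000000000111100001111
  ((~d | e) | (c & a)) = 11011101110111011101111111011111
  (a & e) = 00000000000000000101010101010101
  ((a & e) | b) = 00000000111111110101010111111111
  (((~d | e) | (c & a)) & ((a & e) | b)) = 00000000110111010101010111011111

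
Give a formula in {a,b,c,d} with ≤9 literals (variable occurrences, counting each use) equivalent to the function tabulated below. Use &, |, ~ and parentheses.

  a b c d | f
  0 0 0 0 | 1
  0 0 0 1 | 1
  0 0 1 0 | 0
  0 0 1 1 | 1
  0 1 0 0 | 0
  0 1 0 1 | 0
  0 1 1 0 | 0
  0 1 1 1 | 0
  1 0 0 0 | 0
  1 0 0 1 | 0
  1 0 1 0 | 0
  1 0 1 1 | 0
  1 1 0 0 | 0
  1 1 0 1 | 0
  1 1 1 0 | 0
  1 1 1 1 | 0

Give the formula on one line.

  ~b = 1111000011110000
  ~a = 1111111100000000
  ~c = 1100110011001100
  (d | ~c) = 1101110111011101
  (c & a) = 0000000000110011
  ((c & a) | ~a) = 1111111100110011
  ((d | ~c) & ((c & a) | ~a)) = 1101110100010001
  (~a & ((d | ~c) & ((c & a) | ~a))) = 1101110100000000
  (~b & (~a & ((d | ~c) & ((c & a) | ~a)))) = 1101000000000000

(~b & (~a & ((d | ~c) & ((c & a) | ~a))))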